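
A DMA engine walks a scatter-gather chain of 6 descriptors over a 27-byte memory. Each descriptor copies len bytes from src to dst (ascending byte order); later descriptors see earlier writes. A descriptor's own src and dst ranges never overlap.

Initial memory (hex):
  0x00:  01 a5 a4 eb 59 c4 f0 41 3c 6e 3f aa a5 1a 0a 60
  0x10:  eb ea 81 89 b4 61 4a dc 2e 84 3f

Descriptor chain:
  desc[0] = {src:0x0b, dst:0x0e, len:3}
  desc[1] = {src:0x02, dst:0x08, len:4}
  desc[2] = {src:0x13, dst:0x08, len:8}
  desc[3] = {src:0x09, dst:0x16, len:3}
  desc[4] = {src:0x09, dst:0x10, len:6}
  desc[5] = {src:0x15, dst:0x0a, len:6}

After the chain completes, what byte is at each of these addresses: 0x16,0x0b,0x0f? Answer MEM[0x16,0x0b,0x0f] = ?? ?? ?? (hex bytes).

MEM[0x16,0x0b,0x0f] = b4 b4 3f

[0] 0x0b->0x0e len=3 : aa a5 1a
[1] 0x02->0x08 len=4 : a4 eb 59 c4
[2] 0x13->0x08 len=8 : 89 b4 61 4a dc 2e 84 3f
[3] 0x09->0x16 len=3 : b4 61 4a
[4] 0x09->0x10 len=6 : b4 61 4a dc 2e 84
[5] 0x15->0x0a len=6 : 84 b4 61 4a 84 3f
query mem[0x16]=0xb4, mem[0x0b]=0xb4, mem[0x0f]=0x3f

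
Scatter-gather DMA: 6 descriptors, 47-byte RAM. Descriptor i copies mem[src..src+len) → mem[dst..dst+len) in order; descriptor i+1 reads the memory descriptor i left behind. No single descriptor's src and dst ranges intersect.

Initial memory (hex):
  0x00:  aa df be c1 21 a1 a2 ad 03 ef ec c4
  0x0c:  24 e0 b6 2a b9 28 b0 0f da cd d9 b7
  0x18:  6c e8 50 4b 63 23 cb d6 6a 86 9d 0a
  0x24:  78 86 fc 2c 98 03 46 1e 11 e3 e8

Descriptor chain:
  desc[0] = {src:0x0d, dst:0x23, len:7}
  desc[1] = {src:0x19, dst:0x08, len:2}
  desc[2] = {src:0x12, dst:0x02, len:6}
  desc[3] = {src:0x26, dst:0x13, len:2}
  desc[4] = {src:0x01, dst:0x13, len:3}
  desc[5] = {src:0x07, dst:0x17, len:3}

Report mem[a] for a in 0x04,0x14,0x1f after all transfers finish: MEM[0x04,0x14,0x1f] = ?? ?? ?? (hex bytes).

[0] 0x0d->0x23 len=7 : e0 b6 2a b9 28 b0 0f
[1] 0x19->0x08 len=2 : e8 50
[2] 0x12->0x02 len=6 : b0 0f da cd d9 b7
[3] 0x26->0x13 len=2 : b9 28
[4] 0x01->0x13 len=3 : df b0 0f
[5] 0x07->0x17 len=3 : b7 e8 50
query mem[0x04]=0xda, mem[0x14]=0xb0, mem[0x1f]=0xd6

MEM[0x04,0x14,0x1f] = da b0 d6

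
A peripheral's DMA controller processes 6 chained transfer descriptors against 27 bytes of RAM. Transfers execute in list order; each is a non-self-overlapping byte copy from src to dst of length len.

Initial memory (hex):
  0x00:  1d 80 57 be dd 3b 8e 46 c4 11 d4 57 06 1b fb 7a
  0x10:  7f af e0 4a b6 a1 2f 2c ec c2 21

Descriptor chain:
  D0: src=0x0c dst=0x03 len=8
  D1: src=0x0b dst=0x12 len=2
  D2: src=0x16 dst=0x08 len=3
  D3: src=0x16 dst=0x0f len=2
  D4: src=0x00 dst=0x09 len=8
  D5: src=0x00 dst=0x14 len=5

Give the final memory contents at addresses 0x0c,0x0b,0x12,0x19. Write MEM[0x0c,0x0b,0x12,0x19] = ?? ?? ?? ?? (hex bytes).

  after D0: wrote 8B at 0x03 = 061bfb7a7fafe04a
  after D1: wrote 2B at 0x12 = 5706
  after D2: wrote 3B at 0x08 = 2f2cec
  after D3: wrote 2B at 0x0f = 2f2c
  after D4: wrote 8B at 0x09 = 1d8057061bfb7a7f
  after D5: wrote 5B at 0x14 = 1d8057061b
query mem[0x0c]=0x06, mem[0x0b]=0x57, mem[0x12]=0x57, mem[0x19]=0xc2

MEM[0x0c,0x0b,0x12,0x19] = 06 57 57 c2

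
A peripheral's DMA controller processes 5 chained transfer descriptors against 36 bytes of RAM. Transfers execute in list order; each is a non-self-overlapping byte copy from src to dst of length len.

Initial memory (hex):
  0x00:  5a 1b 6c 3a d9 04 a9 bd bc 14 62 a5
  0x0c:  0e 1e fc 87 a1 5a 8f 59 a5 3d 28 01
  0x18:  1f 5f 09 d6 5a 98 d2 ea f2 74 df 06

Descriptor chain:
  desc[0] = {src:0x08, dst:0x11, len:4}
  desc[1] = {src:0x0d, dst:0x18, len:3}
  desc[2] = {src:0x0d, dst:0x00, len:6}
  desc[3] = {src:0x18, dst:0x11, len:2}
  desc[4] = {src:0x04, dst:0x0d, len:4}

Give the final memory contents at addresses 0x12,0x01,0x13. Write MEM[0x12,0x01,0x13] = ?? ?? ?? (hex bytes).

  after D0: wrote 4B at 0x11 = bc1462a5
  after D1: wrote 3B at 0x18 = 1efc87
  after D2: wrote 6B at 0x00 = 1efc87a1bc14
  after D3: wrote 2B at 0x11 = 1efc
  after D4: wrote 4B at 0x0d = bc14a9bd
query mem[0x12]=0xfc, mem[0x01]=0xfc, mem[0x13]=0x62

MEM[0x12,0x01,0x13] = fc fc 62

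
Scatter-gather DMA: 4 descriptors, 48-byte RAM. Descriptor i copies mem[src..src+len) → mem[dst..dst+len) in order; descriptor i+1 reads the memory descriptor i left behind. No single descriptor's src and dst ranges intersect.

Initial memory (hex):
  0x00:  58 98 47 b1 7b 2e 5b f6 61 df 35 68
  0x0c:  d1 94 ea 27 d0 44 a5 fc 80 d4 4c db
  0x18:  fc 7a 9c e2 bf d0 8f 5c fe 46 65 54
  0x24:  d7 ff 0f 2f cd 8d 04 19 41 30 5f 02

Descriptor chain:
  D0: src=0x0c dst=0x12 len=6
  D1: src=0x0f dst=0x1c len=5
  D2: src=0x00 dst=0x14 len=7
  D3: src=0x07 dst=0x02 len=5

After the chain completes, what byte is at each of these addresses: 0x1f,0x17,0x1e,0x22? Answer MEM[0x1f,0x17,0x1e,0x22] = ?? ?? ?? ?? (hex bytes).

MEM[0x1f,0x17,0x1e,0x22] = d1 b1 44 65

  after D0: wrote 6B at 0x12 = d194ea27d044
  after D1: wrote 5B at 0x1c = 27d044d194
  after D2: wrote 7B at 0x14 = 589847b17b2e5b
  after D3: wrote 5B at 0x02 = f661df3568
query mem[0x1f]=0xd1, mem[0x17]=0xb1, mem[0x1e]=0x44, mem[0x22]=0x65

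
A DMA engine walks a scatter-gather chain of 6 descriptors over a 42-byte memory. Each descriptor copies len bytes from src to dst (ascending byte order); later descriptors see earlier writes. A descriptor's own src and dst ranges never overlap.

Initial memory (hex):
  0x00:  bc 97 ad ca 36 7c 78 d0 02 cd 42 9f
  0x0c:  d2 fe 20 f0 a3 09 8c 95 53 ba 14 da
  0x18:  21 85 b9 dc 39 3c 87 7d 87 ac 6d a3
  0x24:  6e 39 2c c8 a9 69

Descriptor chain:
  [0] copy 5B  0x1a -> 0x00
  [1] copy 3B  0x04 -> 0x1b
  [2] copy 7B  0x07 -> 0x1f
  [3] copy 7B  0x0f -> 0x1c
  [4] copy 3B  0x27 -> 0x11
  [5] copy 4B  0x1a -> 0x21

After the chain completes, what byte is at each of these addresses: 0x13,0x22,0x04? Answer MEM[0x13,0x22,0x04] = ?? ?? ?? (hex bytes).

MEM[0x13,0x22,0x04] = 69 87 87

[0] 0x1a->0x00 len=5 : b9 dc 39 3c 87
[1] 0x04->0x1b len=3 : 87 7c 78
[2] 0x07->0x1f len=7 : d0 02 cd 42 9f d2 fe
[3] 0x0f->0x1c len=7 : f0 a3 09 8c 95 53 ba
[4] 0x27->0x11 len=3 : c8 a9 69
[5] 0x1a->0x21 len=4 : b9 87 f0 a3
query mem[0x13]=0x69, mem[0x22]=0x87, mem[0x04]=0x87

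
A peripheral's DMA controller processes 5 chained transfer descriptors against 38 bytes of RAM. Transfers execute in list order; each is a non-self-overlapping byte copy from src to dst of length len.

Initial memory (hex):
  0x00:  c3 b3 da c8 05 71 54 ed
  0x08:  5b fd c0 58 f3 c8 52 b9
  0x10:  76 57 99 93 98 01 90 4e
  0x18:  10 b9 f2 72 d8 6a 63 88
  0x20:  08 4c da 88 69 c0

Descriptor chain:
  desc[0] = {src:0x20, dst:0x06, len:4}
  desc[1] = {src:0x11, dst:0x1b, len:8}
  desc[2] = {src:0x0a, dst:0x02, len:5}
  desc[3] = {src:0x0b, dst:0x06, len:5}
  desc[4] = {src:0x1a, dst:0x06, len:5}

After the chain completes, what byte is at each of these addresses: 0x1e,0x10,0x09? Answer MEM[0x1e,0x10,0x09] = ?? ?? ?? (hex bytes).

[0] 0x20->0x06 len=4 : 08 4c da 88
[1] 0x11->0x1b len=8 : 57 99 93 98 01 90 4e 10
[2] 0x0a->0x02 len=5 : c0 58 f3 c8 52
[3] 0x0b->0x06 len=5 : 58 f3 c8 52 b9
[4] 0x1a->0x06 len=5 : f2 57 99 93 98
query mem[0x1e]=0x98, mem[0x10]=0x76, mem[0x09]=0x93

MEM[0x1e,0x10,0x09] = 98 76 93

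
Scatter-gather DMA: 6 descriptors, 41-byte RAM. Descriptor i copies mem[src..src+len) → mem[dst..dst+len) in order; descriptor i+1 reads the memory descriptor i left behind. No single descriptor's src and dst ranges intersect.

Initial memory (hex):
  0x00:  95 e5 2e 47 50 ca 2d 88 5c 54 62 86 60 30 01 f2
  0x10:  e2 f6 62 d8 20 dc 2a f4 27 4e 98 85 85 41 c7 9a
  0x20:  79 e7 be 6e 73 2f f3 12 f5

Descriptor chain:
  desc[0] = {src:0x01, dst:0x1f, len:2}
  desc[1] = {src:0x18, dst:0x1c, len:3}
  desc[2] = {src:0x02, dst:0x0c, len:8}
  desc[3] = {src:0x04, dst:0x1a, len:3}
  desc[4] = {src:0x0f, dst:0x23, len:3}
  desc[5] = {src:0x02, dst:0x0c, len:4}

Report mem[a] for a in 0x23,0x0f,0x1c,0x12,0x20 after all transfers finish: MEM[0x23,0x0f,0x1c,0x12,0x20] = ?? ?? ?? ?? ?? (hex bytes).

D0: mem[0x1f..0x20] <- [e5 2e]
D1: mem[0x1c..0x1e] <- [27 4e 98]
D2: mem[0x0c..0x13] <- [2e 47 50 ca 2d 88 5c 54]
D3: mem[0x1a..0x1c] <- [50 ca 2d]
D4: mem[0x23..0x25] <- [ca 2d 88]
D5: mem[0x0c..0x0f] <- [2e 47 50 ca]
query mem[0x23]=0xca, mem[0x0f]=0xca, mem[0x1c]=0x2d, mem[0x12]=0x5c, mem[0x20]=0x2e

MEM[0x23,0x0f,0x1c,0x12,0x20] = ca ca 2d 5c 2e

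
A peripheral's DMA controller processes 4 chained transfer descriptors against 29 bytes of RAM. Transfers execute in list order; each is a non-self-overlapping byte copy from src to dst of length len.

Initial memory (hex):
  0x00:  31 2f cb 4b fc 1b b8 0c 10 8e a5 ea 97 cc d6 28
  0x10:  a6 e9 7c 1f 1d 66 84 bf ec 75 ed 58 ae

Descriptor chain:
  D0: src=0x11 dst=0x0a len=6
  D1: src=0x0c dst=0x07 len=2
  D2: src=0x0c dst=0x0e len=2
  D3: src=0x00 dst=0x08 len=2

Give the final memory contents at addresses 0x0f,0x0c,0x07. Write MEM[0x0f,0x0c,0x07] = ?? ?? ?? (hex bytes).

#0 dst[0x0a+6] := {0xe9,0x7c,0x1f,0x1d,0x66,0x84}
#1 dst[0x07+2] := {0x1f,0x1d}
#2 dst[0x0e+2] := {0x1f,0x1d}
#3 dst[0x08+2] := {0x31,0x2f}
query mem[0x0f]=0x1d, mem[0x0c]=0x1f, mem[0x07]=0x1f

MEM[0x0f,0x0c,0x07] = 1d 1f 1f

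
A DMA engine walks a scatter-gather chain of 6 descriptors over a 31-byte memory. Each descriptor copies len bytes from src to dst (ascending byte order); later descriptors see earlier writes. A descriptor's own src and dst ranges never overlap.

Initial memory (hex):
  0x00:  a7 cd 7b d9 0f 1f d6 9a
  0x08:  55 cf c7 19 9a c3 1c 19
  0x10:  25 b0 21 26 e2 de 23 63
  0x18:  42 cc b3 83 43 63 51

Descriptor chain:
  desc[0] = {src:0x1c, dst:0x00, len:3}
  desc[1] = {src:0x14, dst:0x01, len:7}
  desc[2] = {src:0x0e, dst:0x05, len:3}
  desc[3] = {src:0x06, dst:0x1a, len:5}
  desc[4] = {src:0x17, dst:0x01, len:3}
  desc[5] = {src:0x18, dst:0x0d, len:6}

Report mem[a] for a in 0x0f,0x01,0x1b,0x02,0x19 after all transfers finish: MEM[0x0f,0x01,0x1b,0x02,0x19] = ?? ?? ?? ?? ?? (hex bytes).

#0 dst[0x00+3] := {0x43,0x63,0x51}
#1 dst[0x01+7] := {0xe2,0xde,0x23,0x63,0x42,0xcc,0xb3}
#2 dst[0x05+3] := {0x1c,0x19,0x25}
#3 dst[0x1a+5] := {0x19,0x25,0x55,0xcf,0xc7}
#4 dst[0x01+3] := {0x63,0x42,0xcc}
#5 dst[0x0d+6] := {0x42,0xcc,0x19,0x25,0x55,0xcf}
query mem[0x0f]=0x19, mem[0x01]=0x63, mem[0x1b]=0x25, mem[0x02]=0x42, mem[0x19]=0xcc

MEM[0x0f,0x01,0x1b,0x02,0x19] = 19 63 25 42 cc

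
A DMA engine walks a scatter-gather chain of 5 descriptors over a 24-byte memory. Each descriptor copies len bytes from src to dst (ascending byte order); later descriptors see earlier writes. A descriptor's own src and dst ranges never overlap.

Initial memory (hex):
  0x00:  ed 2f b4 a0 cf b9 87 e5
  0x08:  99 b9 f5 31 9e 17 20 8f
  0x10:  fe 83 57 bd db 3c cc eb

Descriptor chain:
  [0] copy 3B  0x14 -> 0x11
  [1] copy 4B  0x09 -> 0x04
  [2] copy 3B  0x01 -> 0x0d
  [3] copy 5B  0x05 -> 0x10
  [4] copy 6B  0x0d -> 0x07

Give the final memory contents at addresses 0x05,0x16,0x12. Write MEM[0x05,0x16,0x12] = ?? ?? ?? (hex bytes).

#0 dst[0x11+3] := {0xdb,0x3c,0xcc}
#1 dst[0x04+4] := {0xb9,0xf5,0x31,0x9e}
#2 dst[0x0d+3] := {0x2f,0xb4,0xa0}
#3 dst[0x10+5] := {0xf5,0x31,0x9e,0x99,0xb9}
#4 dst[0x07+6] := {0x2f,0xb4,0xa0,0xf5,0x31,0x9e}
query mem[0x05]=0xf5, mem[0x16]=0xcc, mem[0x12]=0x9e

MEM[0x05,0x16,0x12] = f5 cc 9e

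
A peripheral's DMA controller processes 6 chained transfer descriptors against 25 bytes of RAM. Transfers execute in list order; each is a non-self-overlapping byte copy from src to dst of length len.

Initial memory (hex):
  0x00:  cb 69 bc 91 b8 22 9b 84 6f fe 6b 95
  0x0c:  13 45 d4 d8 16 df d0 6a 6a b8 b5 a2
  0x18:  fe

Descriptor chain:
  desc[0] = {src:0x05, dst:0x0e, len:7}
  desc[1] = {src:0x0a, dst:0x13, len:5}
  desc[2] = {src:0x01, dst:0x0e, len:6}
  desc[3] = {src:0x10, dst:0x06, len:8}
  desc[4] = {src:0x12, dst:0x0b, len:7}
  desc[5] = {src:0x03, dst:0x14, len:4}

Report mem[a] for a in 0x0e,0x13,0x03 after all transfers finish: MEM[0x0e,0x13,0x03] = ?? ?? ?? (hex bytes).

  after D0: wrote 7B at 0x0e = 229b846ffe6b95
  after D1: wrote 5B at 0x13 = 6b95134522
  after D2: wrote 6B at 0x0e = 69bc91b8229b
  after D3: wrote 8B at 0x06 = 91b8229b95134522
  after D4: wrote 7B at 0x0b = 229b95134522fe
  after D5: wrote 4B at 0x14 = 91b82291
query mem[0x0e]=0x13, mem[0x13]=0x9b, mem[0x03]=0x91

MEM[0x0e,0x13,0x03] = 13 9b 91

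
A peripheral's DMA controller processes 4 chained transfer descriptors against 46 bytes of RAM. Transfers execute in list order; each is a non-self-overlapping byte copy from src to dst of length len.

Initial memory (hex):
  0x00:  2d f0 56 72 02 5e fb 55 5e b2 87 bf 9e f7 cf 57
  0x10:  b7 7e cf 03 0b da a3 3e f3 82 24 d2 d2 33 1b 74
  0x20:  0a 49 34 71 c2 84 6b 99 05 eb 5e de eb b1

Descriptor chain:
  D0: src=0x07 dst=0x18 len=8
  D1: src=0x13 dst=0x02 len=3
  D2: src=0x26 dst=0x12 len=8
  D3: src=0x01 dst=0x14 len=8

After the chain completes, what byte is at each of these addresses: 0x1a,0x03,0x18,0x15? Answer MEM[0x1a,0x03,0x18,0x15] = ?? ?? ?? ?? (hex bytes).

MEM[0x1a,0x03,0x18,0x15] = 55 0b 5e 03

[0] 0x07->0x18 len=8 : 55 5e b2 87 bf 9e f7 cf
[1] 0x13->0x02 len=3 : 03 0b da
[2] 0x26->0x12 len=8 : 6b 99 05 eb 5e de eb b1
[3] 0x01->0x14 len=8 : f0 03 0b da 5e fb 55 5e
query mem[0x1a]=0x55, mem[0x03]=0x0b, mem[0x18]=0x5e, mem[0x15]=0x03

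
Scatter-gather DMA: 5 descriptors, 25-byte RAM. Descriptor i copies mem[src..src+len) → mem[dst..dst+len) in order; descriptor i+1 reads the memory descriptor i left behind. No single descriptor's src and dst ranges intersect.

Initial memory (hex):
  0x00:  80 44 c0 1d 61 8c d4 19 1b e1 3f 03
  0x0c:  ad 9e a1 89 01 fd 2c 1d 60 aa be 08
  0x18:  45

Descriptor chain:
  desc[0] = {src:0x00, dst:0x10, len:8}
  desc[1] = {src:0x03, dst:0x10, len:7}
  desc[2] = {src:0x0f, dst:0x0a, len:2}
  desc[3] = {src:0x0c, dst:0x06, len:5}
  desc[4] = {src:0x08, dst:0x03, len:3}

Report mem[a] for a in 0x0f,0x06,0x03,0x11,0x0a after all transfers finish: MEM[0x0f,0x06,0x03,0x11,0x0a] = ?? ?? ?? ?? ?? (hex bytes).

MEM[0x0f,0x06,0x03,0x11,0x0a] = 89 ad a1 61 1d

D0: mem[0x10..0x17] <- [80 44 c0 1d 61 8c d4 19]
D1: mem[0x10..0x16] <- [1d 61 8c d4 19 1b e1]
D2: mem[0x0a..0x0b] <- [89 1d]
D3: mem[0x06..0x0a] <- [ad 9e a1 89 1d]
D4: mem[0x03..0x05] <- [a1 89 1d]
query mem[0x0f]=0x89, mem[0x06]=0xad, mem[0x03]=0xa1, mem[0x11]=0x61, mem[0x0a]=0x1d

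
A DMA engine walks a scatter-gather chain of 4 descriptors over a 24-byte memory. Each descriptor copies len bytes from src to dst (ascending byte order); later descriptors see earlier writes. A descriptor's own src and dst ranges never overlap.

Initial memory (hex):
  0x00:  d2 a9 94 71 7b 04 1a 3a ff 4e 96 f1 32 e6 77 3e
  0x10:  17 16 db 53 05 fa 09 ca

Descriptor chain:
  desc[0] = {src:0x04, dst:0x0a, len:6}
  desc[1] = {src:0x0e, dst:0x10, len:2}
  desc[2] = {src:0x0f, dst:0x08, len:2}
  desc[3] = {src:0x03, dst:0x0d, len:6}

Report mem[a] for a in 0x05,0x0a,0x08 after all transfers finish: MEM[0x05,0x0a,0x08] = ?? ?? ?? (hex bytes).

MEM[0x05,0x0a,0x08] = 04 7b 4e

D0: mem[0x0a..0x0f] <- [7b 04 1a 3a ff 4e]
D1: mem[0x10..0x11] <- [ff 4e]
D2: mem[0x08..0x09] <- [4e ff]
D3: mem[0x0d..0x12] <- [71 7b 04 1a 3a 4e]
query mem[0x05]=0x04, mem[0x0a]=0x7b, mem[0x08]=0x4e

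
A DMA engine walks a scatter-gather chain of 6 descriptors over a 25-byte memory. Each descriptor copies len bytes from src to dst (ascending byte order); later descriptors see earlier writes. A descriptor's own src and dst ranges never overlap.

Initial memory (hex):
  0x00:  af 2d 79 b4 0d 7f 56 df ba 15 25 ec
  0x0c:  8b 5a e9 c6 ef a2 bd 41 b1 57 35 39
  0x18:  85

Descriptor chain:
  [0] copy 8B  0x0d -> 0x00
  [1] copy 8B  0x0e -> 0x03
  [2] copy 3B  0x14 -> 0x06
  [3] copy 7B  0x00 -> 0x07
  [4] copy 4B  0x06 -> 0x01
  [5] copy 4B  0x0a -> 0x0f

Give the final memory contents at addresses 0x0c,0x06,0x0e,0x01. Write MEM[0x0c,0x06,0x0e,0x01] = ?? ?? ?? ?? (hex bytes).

  after D0: wrote 8B at 0x00 = 5ae9c6efa2bd41b1
  after D1: wrote 8B at 0x03 = e9c6efa2bd41b157
  after D2: wrote 3B at 0x06 = b15735
  after D3: wrote 7B at 0x07 = 5ae9c6e9c6efb1
  after D4: wrote 4B at 0x01 = b15ae9c6
  after D5: wrote 4B at 0x0f = e9c6efb1
query mem[0x0c]=0xef, mem[0x06]=0xb1, mem[0x0e]=0xe9, mem[0x01]=0xb1

MEM[0x0c,0x06,0x0e,0x01] = ef b1 e9 b1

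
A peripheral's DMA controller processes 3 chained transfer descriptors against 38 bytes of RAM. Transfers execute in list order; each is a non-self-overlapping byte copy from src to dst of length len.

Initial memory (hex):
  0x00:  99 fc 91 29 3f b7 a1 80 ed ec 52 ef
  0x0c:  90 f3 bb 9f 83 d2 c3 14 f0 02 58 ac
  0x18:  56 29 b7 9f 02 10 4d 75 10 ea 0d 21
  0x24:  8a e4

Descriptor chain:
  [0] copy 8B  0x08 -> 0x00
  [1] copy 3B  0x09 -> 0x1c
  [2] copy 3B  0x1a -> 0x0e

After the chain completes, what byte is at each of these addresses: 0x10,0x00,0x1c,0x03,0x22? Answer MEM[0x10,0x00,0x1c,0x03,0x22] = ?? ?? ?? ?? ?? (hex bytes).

#0 dst[0x00+8] := {0xed,0xec,0x52,0xef,0x90,0xf3,0xbb,0x9f}
#1 dst[0x1c+3] := {0xec,0x52,0xef}
#2 dst[0x0e+3] := {0xb7,0x9f,0xec}
query mem[0x10]=0xec, mem[0x00]=0xed, mem[0x1c]=0xec, mem[0x03]=0xef, mem[0x22]=0x0d

MEM[0x10,0x00,0x1c,0x03,0x22] = ec ed ec ef 0d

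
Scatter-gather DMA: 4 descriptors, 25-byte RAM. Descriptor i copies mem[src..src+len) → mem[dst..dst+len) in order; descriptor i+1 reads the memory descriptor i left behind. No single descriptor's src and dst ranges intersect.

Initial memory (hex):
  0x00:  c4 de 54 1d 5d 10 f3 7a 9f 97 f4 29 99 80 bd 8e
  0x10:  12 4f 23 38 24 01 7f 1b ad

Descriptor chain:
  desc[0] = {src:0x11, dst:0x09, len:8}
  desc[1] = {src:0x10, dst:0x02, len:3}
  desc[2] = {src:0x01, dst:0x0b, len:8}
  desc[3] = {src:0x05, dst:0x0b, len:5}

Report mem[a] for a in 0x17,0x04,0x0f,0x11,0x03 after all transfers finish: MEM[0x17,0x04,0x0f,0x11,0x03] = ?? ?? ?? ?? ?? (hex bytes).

D0: mem[0x09..0x10] <- [4f 23 38 24 01 7f 1b ad]
D1: mem[0x02..0x04] <- [ad 4f 23]
D2: mem[0x0b..0x12] <- [de ad 4f 23 10 f3 7a 9f]
D3: mem[0x0b..0x0f] <- [10 f3 7a 9f 4f]
query mem[0x17]=0x1b, mem[0x04]=0x23, mem[0x0f]=0x4f, mem[0x11]=0x7a, mem[0x03]=0x4f

MEM[0x17,0x04,0x0f,0x11,0x03] = 1b 23 4f 7a 4f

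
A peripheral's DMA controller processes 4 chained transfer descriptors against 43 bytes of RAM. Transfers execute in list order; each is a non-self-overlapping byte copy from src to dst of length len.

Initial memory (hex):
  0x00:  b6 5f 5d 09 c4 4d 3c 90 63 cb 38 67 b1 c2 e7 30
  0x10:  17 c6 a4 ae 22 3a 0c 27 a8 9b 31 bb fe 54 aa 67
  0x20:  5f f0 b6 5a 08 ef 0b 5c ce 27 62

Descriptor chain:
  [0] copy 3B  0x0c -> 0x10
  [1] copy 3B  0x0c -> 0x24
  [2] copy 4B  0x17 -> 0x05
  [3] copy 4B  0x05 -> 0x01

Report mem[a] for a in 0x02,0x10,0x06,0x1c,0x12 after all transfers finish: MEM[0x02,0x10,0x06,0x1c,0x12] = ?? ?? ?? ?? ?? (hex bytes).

D0: mem[0x10..0x12] <- [b1 c2 e7]
D1: mem[0x24..0x26] <- [b1 c2 e7]
D2: mem[0x05..0x08] <- [27 a8 9b 31]
D3: mem[0x01..0x04] <- [27 a8 9b 31]
query mem[0x02]=0xa8, mem[0x10]=0xb1, mem[0x06]=0xa8, mem[0x1c]=0xfe, mem[0x12]=0xe7

MEM[0x02,0x10,0x06,0x1c,0x12] = a8 b1 a8 fe e7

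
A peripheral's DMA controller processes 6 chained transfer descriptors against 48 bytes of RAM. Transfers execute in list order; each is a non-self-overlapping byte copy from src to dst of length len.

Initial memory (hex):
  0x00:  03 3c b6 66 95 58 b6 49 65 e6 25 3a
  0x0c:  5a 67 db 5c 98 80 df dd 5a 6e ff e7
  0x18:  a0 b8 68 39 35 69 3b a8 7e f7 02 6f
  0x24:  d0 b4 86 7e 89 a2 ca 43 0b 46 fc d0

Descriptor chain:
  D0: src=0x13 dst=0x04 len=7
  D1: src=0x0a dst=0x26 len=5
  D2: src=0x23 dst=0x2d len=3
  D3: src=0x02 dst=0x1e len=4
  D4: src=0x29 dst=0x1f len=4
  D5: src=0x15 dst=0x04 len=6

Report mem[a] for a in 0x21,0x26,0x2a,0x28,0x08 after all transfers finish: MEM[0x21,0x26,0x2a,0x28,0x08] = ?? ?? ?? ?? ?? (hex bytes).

MEM[0x21,0x26,0x2a,0x28,0x08] = 43 b8 db 5a b8

D0: mem[0x04..0x0a] <- [dd 5a 6e ff e7 a0 b8]
D1: mem[0x26..0x2a] <- [b8 3a 5a 67 db]
D2: mem[0x2d..0x2f] <- [6f d0 b4]
D3: mem[0x1e..0x21] <- [b6 66 dd 5a]
D4: mem[0x1f..0x22] <- [67 db 43 0b]
D5: mem[0x04..0x09] <- [6e ff e7 a0 b8 68]
query mem[0x21]=0x43, mem[0x26]=0xb8, mem[0x2a]=0xdb, mem[0x28]=0x5a, mem[0x08]=0xb8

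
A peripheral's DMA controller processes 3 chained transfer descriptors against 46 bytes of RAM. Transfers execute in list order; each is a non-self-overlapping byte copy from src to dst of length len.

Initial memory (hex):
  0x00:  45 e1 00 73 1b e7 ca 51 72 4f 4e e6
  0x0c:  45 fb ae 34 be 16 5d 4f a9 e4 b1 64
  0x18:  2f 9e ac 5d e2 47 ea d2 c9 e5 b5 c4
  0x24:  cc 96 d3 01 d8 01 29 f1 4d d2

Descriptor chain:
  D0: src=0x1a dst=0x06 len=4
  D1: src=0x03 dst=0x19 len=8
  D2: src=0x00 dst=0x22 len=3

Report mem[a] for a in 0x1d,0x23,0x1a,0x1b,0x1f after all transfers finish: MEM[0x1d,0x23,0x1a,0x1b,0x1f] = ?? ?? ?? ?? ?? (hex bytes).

  after D0: wrote 4B at 0x06 = ac5de247
  after D1: wrote 8B at 0x19 = 731be7ac5de2474e
  after D2: wrote 3B at 0x22 = 45e100
query mem[0x1d]=0x5d, mem[0x23]=0xe1, mem[0x1a]=0x1b, mem[0x1b]=0xe7, mem[0x1f]=0x47

MEM[0x1d,0x23,0x1a,0x1b,0x1f] = 5d e1 1b e7 47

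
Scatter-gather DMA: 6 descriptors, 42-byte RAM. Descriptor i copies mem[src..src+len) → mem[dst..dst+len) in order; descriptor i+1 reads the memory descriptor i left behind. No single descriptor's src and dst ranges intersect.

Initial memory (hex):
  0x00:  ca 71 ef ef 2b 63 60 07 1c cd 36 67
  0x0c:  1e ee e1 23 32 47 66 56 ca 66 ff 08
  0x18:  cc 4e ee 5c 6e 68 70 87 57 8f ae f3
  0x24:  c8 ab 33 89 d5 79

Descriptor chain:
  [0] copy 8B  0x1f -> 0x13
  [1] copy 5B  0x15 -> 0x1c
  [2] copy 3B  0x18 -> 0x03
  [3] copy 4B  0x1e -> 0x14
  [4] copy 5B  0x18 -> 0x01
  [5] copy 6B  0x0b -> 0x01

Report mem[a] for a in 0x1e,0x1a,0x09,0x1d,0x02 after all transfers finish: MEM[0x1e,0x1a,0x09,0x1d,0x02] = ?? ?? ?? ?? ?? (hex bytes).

[0] 0x1f->0x13 len=8 : 87 57 8f ae f3 c8 ab 33
[1] 0x15->0x1c len=5 : 8f ae f3 c8 ab
[2] 0x18->0x03 len=3 : c8 ab 33
[3] 0x1e->0x14 len=4 : f3 c8 ab 8f
[4] 0x18->0x01 len=5 : c8 ab 33 5c 8f
[5] 0x0b->0x01 len=6 : 67 1e ee e1 23 32
query mem[0x1e]=0xf3, mem[0x1a]=0x33, mem[0x09]=0xcd, mem[0x1d]=0xae, mem[0x02]=0x1e

MEM[0x1e,0x1a,0x09,0x1d,0x02] = f3 33 cd ae 1e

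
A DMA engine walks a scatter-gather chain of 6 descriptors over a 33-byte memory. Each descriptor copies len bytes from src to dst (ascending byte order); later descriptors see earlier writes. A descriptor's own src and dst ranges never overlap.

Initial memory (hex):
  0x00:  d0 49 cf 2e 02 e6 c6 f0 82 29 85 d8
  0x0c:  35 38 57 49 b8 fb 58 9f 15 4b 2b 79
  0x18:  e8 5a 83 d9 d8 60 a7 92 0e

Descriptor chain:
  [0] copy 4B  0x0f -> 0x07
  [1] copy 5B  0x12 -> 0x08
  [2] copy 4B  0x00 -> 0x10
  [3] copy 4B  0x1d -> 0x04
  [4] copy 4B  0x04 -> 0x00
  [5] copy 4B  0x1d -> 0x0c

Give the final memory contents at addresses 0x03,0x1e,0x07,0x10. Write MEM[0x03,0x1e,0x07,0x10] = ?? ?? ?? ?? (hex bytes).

MEM[0x03,0x1e,0x07,0x10] = 0e a7 0e d0

#0 dst[0x07+4] := {0x49,0xb8,0xfb,0x58}
#1 dst[0x08+5] := {0x58,0x9f,0x15,0x4b,0x2b}
#2 dst[0x10+4] := {0xd0,0x49,0xcf,0x2e}
#3 dst[0x04+4] := {0x60,0xa7,0x92,0x0e}
#4 dst[0x00+4] := {0x60,0xa7,0x92,0x0e}
#5 dst[0x0c+4] := {0x60,0xa7,0x92,0x0e}
query mem[0x03]=0x0e, mem[0x1e]=0xa7, mem[0x07]=0x0e, mem[0x10]=0xd0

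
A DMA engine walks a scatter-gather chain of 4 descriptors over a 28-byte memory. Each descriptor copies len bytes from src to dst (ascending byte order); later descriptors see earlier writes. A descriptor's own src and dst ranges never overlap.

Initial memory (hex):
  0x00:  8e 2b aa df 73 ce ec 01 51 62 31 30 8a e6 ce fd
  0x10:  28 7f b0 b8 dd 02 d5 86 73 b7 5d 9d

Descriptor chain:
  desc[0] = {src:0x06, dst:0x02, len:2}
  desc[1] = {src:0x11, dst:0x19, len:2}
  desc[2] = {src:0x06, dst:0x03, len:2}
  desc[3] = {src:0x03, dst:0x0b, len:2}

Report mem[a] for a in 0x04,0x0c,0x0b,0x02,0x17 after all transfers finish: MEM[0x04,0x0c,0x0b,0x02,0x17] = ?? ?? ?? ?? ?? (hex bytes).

MEM[0x04,0x0c,0x0b,0x02,0x17] = 01 01 ec ec 86

  after D0: wrote 2B at 0x02 = ec01
  after D1: wrote 2B at 0x19 = 7fb0
  after D2: wrote 2B at 0x03 = ec01
  after D3: wrote 2B at 0x0b = ec01
query mem[0x04]=0x01, mem[0x0c]=0x01, mem[0x0b]=0xec, mem[0x02]=0xec, mem[0x17]=0x86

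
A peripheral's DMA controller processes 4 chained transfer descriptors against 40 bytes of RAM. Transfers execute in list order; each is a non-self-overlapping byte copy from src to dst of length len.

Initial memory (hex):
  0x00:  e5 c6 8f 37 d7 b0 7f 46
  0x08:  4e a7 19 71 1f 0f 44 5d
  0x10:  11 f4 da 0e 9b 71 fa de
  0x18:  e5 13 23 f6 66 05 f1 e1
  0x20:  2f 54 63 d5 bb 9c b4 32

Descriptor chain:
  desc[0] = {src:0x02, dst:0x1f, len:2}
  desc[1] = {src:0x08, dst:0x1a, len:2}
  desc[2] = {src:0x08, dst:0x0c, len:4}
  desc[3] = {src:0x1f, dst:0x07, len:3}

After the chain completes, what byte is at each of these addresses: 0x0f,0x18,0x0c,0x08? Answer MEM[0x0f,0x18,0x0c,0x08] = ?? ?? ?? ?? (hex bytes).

  after D0: wrote 2B at 0x1f = 8f37
  after D1: wrote 2B at 0x1a = 4ea7
  after D2: wrote 4B at 0x0c = 4ea71971
  after D3: wrote 3B at 0x07 = 8f3754
query mem[0x0f]=0x71, mem[0x18]=0xe5, mem[0x0c]=0x4e, mem[0x08]=0x37

MEM[0x0f,0x18,0x0c,0x08] = 71 e5 4e 37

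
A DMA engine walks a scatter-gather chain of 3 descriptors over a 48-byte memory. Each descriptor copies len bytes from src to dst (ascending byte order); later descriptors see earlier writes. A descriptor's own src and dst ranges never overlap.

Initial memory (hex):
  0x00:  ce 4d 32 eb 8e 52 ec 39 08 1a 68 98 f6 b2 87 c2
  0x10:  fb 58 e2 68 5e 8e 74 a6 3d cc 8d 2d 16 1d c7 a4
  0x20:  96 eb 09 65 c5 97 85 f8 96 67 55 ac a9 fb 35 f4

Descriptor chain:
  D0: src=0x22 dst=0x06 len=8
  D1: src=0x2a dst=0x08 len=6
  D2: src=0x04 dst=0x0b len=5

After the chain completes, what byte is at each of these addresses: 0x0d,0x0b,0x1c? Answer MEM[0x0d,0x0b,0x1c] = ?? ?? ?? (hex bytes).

MEM[0x0d,0x0b,0x1c] = 09 8e 16

[0] 0x22->0x06 len=8 : 09 65 c5 97 85 f8 96 67
[1] 0x2a->0x08 len=6 : 55 ac a9 fb 35 f4
[2] 0x04->0x0b len=5 : 8e 52 09 65 55
query mem[0x0d]=0x09, mem[0x0b]=0x8e, mem[0x1c]=0x16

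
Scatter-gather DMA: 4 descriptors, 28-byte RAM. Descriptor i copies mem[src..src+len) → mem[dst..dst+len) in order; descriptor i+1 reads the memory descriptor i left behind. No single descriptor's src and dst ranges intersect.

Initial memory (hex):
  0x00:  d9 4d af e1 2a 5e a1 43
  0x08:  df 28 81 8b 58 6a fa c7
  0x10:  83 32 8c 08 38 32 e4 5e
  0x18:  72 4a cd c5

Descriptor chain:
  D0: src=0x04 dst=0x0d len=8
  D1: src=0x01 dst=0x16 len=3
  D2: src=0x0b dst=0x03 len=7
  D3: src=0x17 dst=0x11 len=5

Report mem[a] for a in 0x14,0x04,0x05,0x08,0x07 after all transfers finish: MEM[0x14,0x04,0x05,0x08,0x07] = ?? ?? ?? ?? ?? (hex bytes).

[0] 0x04->0x0d len=8 : 2a 5e a1 43 df 28 81 8b
[1] 0x01->0x16 len=3 : 4d af e1
[2] 0x0b->0x03 len=7 : 8b 58 2a 5e a1 43 df
[3] 0x17->0x11 len=5 : af e1 4a cd c5
query mem[0x14]=0xcd, mem[0x04]=0x58, mem[0x05]=0x2a, mem[0x08]=0x43, mem[0x07]=0xa1

MEM[0x14,0x04,0x05,0x08,0x07] = cd 58 2a 43 a1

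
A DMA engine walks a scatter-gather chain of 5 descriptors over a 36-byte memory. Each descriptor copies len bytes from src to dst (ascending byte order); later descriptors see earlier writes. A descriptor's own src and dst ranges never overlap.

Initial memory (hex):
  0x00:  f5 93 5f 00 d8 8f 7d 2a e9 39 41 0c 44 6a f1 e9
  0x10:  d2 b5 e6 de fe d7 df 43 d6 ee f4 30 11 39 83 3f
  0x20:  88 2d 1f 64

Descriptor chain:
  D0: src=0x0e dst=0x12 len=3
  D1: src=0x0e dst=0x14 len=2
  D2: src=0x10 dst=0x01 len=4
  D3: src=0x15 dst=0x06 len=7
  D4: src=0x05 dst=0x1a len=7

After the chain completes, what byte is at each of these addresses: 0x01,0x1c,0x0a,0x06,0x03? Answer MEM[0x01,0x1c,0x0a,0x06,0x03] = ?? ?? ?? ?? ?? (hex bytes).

D0: mem[0x12..0x14] <- [f1 e9 d2]
D1: mem[0x14..0x15] <- [f1 e9]
D2: mem[0x01..0x04] <- [d2 b5 f1 e9]
D3: mem[0x06..0x0c] <- [e9 df 43 d6 ee f4 30]
D4: mem[0x1a..0x20] <- [8f e9 df 43 d6 ee f4]
query mem[0x01]=0xd2, mem[0x1c]=0xdf, mem[0x0a]=0xee, mem[0x06]=0xe9, mem[0x03]=0xf1

MEM[0x01,0x1c,0x0a,0x06,0x03] = d2 df ee e9 f1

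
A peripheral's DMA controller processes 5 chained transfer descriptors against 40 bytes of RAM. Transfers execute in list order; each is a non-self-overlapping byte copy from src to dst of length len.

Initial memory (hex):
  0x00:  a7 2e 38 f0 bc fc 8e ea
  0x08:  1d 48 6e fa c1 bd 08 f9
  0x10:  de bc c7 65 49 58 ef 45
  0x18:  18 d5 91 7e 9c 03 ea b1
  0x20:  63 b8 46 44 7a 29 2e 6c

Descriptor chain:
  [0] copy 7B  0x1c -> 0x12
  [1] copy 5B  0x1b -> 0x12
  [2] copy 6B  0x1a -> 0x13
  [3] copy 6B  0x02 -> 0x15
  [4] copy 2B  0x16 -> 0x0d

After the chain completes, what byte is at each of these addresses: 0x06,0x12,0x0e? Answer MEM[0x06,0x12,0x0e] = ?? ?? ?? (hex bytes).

MEM[0x06,0x12,0x0e] = 8e 7e bc

[0] 0x1c->0x12 len=7 : 9c 03 ea b1 63 b8 46
[1] 0x1b->0x12 len=5 : 7e 9c 03 ea b1
[2] 0x1a->0x13 len=6 : 91 7e 9c 03 ea b1
[3] 0x02->0x15 len=6 : 38 f0 bc fc 8e ea
[4] 0x16->0x0d len=2 : f0 bc
query mem[0x06]=0x8e, mem[0x12]=0x7e, mem[0x0e]=0xbc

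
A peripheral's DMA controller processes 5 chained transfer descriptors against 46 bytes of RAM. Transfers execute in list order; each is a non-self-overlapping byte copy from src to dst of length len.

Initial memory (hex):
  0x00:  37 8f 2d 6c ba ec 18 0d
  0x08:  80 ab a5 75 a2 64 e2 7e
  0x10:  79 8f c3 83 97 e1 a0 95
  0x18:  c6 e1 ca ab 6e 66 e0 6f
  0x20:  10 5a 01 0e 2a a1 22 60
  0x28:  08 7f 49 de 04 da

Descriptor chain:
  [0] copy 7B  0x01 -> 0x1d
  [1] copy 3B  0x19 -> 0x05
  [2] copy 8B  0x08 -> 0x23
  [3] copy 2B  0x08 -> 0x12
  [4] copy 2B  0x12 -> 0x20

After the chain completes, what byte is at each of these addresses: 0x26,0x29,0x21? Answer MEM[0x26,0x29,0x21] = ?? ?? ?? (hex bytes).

[0] 0x01->0x1d len=7 : 8f 2d 6c ba ec 18 0d
[1] 0x19->0x05 len=3 : e1 ca ab
[2] 0x08->0x23 len=8 : 80 ab a5 75 a2 64 e2 7e
[3] 0x08->0x12 len=2 : 80 ab
[4] 0x12->0x20 len=2 : 80 ab
query mem[0x26]=0x75, mem[0x29]=0xe2, mem[0x21]=0xab

MEM[0x26,0x29,0x21] = 75 e2 ab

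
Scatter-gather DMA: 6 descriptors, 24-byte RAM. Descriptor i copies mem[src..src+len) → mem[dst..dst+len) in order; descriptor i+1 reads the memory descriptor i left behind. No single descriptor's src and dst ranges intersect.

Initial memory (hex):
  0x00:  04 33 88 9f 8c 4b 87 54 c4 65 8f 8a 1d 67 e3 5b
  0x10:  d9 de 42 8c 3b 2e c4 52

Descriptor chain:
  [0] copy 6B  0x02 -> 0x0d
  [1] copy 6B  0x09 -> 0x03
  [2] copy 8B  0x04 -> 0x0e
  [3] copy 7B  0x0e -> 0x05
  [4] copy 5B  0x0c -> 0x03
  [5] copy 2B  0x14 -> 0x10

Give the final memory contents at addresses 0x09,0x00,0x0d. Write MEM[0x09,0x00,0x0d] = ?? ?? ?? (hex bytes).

#0 dst[0x0d+6] := {0x88,0x9f,0x8c,0x4b,0x87,0x54}
#1 dst[0x03+6] := {0x65,0x8f,0x8a,0x1d,0x88,0x9f}
#2 dst[0x0e+8] := {0x8f,0x8a,0x1d,0x88,0x9f,0x65,0x8f,0x8a}
#3 dst[0x05+7] := {0x8f,0x8a,0x1d,0x88,0x9f,0x65,0x8f}
#4 dst[0x03+5] := {0x1d,0x88,0x8f,0x8a,0x1d}
#5 dst[0x10+2] := {0x8f,0x8a}
query mem[0x09]=0x9f, mem[0x00]=0x04, mem[0x0d]=0x88

MEM[0x09,0x00,0x0d] = 9f 04 88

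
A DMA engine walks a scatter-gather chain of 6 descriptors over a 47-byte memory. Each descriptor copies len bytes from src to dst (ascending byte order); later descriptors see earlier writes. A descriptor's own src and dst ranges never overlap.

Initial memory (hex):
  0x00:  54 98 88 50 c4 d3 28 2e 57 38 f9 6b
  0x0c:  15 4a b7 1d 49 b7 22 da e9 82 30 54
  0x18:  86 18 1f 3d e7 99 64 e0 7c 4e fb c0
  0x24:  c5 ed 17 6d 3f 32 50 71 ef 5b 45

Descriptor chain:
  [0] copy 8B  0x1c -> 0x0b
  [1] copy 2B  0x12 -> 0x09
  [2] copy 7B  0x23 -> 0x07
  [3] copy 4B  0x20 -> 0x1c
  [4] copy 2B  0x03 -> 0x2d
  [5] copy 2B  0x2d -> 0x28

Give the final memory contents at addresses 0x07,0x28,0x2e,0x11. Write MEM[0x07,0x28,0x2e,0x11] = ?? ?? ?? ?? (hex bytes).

MEM[0x07,0x28,0x2e,0x11] = c0 50 c4 fb

#0 dst[0x0b+8] := {0xe7,0x99,0x64,0xe0,0x7c,0x4e,0xfb,0xc0}
#1 dst[0x09+2] := {0xc0,0xda}
#2 dst[0x07+7] := {0xc0,0xc5,0xed,0x17,0x6d,0x3f,0x32}
#3 dst[0x1c+4] := {0x7c,0x4e,0xfb,0xc0}
#4 dst[0x2d+2] := {0x50,0xc4}
#5 dst[0x28+2] := {0x50,0xc4}
query mem[0x07]=0xc0, mem[0x28]=0x50, mem[0x2e]=0xc4, mem[0x11]=0xfb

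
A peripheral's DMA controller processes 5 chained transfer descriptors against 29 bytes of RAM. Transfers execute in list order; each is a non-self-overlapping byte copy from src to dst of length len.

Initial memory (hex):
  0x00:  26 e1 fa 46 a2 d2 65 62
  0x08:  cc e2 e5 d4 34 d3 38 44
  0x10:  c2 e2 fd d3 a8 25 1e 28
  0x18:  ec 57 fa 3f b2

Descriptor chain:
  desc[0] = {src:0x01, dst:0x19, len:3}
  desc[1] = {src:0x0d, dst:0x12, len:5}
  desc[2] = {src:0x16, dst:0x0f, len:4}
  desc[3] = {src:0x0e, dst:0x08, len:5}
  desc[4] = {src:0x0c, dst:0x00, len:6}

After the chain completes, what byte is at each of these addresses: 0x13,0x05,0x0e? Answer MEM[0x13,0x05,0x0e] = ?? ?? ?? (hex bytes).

MEM[0x13,0x05,0x0e] = 38 ec 38

D0: mem[0x19..0x1b] <- [e1 fa 46]
D1: mem[0x12..0x16] <- [d3 38 44 c2 e2]
D2: mem[0x0f..0x12] <- [e2 28 ec e1]
D3: mem[0x08..0x0c] <- [38 e2 28 ec e1]
D4: mem[0x00..0x05] <- [e1 d3 38 e2 28 ec]
query mem[0x13]=0x38, mem[0x05]=0xec, mem[0x0e]=0x38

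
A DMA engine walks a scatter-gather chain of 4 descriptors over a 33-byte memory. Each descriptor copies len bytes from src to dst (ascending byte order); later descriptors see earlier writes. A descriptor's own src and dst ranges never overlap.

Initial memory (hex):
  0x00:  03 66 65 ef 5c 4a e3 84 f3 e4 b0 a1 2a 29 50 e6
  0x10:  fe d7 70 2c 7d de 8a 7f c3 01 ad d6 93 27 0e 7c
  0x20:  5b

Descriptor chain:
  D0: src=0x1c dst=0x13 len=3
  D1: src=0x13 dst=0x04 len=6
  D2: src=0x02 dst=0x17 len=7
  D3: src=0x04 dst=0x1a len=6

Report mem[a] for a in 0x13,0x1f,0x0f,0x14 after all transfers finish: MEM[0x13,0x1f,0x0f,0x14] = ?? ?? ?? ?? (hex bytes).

[0] 0x1c->0x13 len=3 : 93 27 0e
[1] 0x13->0x04 len=6 : 93 27 0e 8a 7f c3
[2] 0x02->0x17 len=7 : 65 ef 93 27 0e 8a 7f
[3] 0x04->0x1a len=6 : 93 27 0e 8a 7f c3
query mem[0x13]=0x93, mem[0x1f]=0xc3, mem[0x0f]=0xe6, mem[0x14]=0x27

MEM[0x13,0x1f,0x0f,0x14] = 93 c3 e6 27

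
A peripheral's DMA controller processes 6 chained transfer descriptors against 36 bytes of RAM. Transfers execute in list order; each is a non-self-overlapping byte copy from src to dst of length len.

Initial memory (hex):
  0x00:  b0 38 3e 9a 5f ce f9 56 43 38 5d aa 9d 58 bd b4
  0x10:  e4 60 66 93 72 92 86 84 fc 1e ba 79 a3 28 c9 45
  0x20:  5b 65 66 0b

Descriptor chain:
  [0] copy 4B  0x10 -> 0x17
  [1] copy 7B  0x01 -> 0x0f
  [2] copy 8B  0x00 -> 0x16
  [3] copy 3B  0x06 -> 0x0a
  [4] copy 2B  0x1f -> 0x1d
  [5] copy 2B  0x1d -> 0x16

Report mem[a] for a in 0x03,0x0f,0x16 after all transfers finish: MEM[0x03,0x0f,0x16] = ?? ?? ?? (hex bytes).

MEM[0x03,0x0f,0x16] = 9a 38 45

  after D0: wrote 4B at 0x17 = e4606693
  after D1: wrote 7B at 0x0f = 383e9a5fcef956
  after D2: wrote 8B at 0x16 = b0383e9a5fcef956
  after D3: wrote 3B at 0x0a = f95643
  after D4: wrote 2B at 0x1d = 455b
  after D5: wrote 2B at 0x16 = 455b
query mem[0x03]=0x9a, mem[0x0f]=0x38, mem[0x16]=0x45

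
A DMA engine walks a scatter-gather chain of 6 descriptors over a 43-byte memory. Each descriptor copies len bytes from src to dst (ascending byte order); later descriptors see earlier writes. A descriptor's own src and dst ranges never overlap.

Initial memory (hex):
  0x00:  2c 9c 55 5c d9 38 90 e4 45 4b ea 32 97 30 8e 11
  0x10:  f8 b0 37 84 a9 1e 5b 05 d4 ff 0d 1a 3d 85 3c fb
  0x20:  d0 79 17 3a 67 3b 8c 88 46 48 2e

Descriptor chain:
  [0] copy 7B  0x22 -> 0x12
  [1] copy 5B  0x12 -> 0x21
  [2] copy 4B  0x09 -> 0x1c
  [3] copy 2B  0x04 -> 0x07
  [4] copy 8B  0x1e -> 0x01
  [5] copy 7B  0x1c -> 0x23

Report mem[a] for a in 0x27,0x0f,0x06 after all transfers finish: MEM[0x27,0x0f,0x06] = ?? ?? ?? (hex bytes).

[0] 0x22->0x12 len=7 : 17 3a 67 3b 8c 88 46
[1] 0x12->0x21 len=5 : 17 3a 67 3b 8c
[2] 0x09->0x1c len=4 : 4b ea 32 97
[3] 0x04->0x07 len=2 : d9 38
[4] 0x1e->0x01 len=8 : 32 97 d0 17 3a 67 3b 8c
[5] 0x1c->0x23 len=7 : 4b ea 32 97 d0 17 3a
query mem[0x27]=0xd0, mem[0x0f]=0x11, mem[0x06]=0x67

MEM[0x27,0x0f,0x06] = d0 11 67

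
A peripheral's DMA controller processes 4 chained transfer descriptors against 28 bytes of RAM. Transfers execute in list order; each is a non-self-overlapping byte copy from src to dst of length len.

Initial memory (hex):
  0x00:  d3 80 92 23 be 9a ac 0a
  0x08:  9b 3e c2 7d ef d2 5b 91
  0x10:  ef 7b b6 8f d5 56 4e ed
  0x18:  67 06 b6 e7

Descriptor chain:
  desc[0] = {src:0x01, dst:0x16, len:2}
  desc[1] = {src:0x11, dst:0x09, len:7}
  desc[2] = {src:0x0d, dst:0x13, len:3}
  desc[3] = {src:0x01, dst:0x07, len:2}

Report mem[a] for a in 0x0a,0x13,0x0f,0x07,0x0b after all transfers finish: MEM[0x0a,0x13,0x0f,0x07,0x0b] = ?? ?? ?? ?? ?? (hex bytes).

MEM[0x0a,0x13,0x0f,0x07,0x0b] = b6 56 92 80 8f

[0] 0x01->0x16 len=2 : 80 92
[1] 0x11->0x09 len=7 : 7b b6 8f d5 56 80 92
[2] 0x0d->0x13 len=3 : 56 80 92
[3] 0x01->0x07 len=2 : 80 92
query mem[0x0a]=0xb6, mem[0x13]=0x56, mem[0x0f]=0x92, mem[0x07]=0x80, mem[0x0b]=0x8f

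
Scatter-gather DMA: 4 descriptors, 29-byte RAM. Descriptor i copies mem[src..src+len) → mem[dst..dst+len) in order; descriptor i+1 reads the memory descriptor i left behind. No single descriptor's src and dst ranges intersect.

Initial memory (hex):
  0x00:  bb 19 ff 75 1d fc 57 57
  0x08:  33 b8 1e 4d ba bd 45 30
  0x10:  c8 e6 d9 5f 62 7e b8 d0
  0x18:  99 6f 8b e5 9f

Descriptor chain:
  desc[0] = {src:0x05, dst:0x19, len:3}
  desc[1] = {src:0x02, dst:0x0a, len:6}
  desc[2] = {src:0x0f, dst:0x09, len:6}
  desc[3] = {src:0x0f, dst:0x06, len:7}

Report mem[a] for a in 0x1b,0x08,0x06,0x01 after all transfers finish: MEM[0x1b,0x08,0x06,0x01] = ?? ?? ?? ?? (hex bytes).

[0] 0x05->0x19 len=3 : fc 57 57
[1] 0x02->0x0a len=6 : ff 75 1d fc 57 57
[2] 0x0f->0x09 len=6 : 57 c8 e6 d9 5f 62
[3] 0x0f->0x06 len=7 : 57 c8 e6 d9 5f 62 7e
query mem[0x1b]=0x57, mem[0x08]=0xe6, mem[0x06]=0x57, mem[0x01]=0x19

MEM[0x1b,0x08,0x06,0x01] = 57 e6 57 19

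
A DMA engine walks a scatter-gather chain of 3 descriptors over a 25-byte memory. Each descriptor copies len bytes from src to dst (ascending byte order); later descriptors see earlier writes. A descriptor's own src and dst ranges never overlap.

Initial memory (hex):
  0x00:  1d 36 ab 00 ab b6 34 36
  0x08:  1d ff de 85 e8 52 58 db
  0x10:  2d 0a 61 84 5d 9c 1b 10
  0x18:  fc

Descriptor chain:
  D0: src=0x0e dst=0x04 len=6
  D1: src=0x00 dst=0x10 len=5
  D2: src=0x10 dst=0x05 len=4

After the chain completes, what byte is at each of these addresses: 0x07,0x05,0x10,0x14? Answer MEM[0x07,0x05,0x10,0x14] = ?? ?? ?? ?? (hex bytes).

[0] 0x0e->0x04 len=6 : 58 db 2d 0a 61 84
[1] 0x00->0x10 len=5 : 1d 36 ab 00 58
[2] 0x10->0x05 len=4 : 1d 36 ab 00
query mem[0x07]=0xab, mem[0x05]=0x1d, mem[0x10]=0x1d, mem[0x14]=0x58

MEM[0x07,0x05,0x10,0x14] = ab 1d 1d 58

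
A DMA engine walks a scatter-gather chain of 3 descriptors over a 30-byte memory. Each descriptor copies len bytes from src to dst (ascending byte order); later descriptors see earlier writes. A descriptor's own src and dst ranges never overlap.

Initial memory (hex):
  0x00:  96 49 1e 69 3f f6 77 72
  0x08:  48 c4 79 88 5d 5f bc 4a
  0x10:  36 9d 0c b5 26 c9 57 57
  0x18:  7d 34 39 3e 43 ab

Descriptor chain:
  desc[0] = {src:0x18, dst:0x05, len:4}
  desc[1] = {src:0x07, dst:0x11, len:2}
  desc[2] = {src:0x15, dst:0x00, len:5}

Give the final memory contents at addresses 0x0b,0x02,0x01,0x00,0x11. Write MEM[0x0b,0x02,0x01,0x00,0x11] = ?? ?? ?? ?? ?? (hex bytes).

[0] 0x18->0x05 len=4 : 7d 34 39 3e
[1] 0x07->0x11 len=2 : 39 3e
[2] 0x15->0x00 len=5 : c9 57 57 7d 34
query mem[0x0b]=0x88, mem[0x02]=0x57, mem[0x01]=0x57, mem[0x00]=0xc9, mem[0x11]=0x39

MEM[0x0b,0x02,0x01,0x00,0x11] = 88 57 57 c9 39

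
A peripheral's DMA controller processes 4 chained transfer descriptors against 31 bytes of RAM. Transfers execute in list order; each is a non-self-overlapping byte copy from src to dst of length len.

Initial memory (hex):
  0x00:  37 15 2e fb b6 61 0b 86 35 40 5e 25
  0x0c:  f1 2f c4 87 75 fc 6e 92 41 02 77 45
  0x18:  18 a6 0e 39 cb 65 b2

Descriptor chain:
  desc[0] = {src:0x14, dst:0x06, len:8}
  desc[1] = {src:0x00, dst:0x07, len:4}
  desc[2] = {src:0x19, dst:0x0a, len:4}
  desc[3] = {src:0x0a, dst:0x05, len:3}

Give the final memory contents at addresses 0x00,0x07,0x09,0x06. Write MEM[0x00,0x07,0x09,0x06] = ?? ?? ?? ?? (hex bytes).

[0] 0x14->0x06 len=8 : 41 02 77 45 18 a6 0e 39
[1] 0x00->0x07 len=4 : 37 15 2e fb
[2] 0x19->0x0a len=4 : a6 0e 39 cb
[3] 0x0a->0x05 len=3 : a6 0e 39
query mem[0x00]=0x37, mem[0x07]=0x39, mem[0x09]=0x2e, mem[0x06]=0x0e

MEM[0x00,0x07,0x09,0x06] = 37 39 2e 0e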